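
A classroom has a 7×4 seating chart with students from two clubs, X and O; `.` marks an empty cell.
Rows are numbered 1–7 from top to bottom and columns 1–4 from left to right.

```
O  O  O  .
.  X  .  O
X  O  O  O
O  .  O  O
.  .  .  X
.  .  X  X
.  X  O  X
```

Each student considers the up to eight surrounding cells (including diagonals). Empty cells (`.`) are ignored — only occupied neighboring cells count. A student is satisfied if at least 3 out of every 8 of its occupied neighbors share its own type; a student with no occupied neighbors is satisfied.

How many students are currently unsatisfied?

3

(1,1)O 1/2 ok
(1,2)O 2/3 ok
(1,3)O 2/3 ok
(2,2)X 1/6 unhappy
(2,4)O 3/3 ok
(3,1)X 1/3 unhappy
(3,2)O 3/5 ok
(3,3)O 5/6 ok
(3,4)O 4/4 ok
(4,1)O 1/2 ok
(4,3)O 4/5 ok
(4,4)O 3/4 ok
(5,4)X 2/4 ok
(6,3)X 4/5 ok
(6,4)X 3/4 ok
(7,2)X 1/2 ok
(7,3)O 0/4 unhappy
(7,4)X 2/3 ok
Unsatisfied: (2,2), (3,1), (7,3) — 3 in total.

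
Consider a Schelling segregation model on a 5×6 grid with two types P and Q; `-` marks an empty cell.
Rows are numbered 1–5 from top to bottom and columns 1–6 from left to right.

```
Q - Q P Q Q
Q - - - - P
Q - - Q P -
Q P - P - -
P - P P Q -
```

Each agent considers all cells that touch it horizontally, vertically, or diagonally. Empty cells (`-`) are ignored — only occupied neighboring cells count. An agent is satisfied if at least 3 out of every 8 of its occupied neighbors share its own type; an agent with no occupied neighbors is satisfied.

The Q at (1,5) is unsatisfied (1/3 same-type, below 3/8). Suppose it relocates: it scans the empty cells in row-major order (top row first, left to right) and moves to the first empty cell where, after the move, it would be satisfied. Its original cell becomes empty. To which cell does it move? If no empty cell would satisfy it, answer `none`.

(1,2)

Vacating (1,5). Empty cells in order:
  (1,2): 3/3 same-type → satisfied — stop here.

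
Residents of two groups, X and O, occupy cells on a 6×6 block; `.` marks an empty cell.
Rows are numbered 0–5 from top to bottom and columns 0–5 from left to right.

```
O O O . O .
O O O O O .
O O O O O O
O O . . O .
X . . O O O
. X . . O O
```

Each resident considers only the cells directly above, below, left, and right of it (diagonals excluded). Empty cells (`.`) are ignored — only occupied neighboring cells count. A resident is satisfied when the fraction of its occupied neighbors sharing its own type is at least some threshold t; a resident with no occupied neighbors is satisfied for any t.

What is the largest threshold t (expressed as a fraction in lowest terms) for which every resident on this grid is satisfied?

0/1

Row 0: (0,0)O 2/2 · (0,1)O 3/3 · (0,2)O 2/2 · (0,4)O 1/1
Row 1: (1,0)O 3/3 · (1,1)O 4/4 · (1,2)O 4/4 · (1,3)O 3/3 · (1,4)O 3/3
Row 2: (2,0)O 3/3 · (2,1)O 4/4 · (2,2)O 3/3 · (2,3)O 3/3 · (2,4)O 4/4 · (2,5)O 1/1
Row 3: (3,0)O 2/3 · (3,1)O 2/2 · (3,4)O 2/2
Row 4: (4,0)X 0/1 · (4,3)O 1/1 · (4,4)O 4/4 · (4,5)O 2/2
Row 5: (5,1)X — no occupied neighbors · (5,4)O 2/2 · (5,5)O 2/2
The smallest same-type fraction is 0/1 at (4,0), which reduces to 0/1. Any threshold above that leaves this resident unsatisfied.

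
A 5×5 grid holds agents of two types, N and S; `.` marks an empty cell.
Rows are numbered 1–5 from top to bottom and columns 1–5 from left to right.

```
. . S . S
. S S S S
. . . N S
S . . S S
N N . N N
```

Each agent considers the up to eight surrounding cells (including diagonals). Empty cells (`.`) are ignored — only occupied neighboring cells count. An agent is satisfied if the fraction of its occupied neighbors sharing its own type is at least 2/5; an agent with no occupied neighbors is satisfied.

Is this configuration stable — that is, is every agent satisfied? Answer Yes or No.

No

(1,3)S 3/3 satisfied
(1,5)S 2/2 satisfied
(2,2)S 2/2 satisfied
(2,3)S 3/4 satisfied
(2,4)S 5/6 satisfied
(2,5)S 3/4 satisfied
(3,4)N 0/6 not
(3,5)S 4/5 satisfied
(4,1)S 0/2 not
(4,4)S 2/5 satisfied
(4,5)S 2/5 satisfied
(5,1)N 1/2 satisfied
(5,2)N 1/2 satisfied
(5,4)N 1/3 not
(5,5)N 1/3 not
For instance (3,4) has only 0/6 same-type neighbors, below 2/5.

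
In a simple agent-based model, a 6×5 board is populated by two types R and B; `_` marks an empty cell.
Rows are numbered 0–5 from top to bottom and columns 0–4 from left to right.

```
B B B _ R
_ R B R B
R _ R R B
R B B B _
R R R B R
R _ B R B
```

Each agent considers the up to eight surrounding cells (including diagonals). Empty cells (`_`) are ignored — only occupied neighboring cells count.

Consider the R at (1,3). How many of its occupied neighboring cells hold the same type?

Occupied neighbors of (1,3): (0,2)=B, (0,4)=R, (1,2)=B, (1,4)=B, (2,2)=R, (2,3)=R, (2,4)=B.
Same type (R): 3 of 7.

3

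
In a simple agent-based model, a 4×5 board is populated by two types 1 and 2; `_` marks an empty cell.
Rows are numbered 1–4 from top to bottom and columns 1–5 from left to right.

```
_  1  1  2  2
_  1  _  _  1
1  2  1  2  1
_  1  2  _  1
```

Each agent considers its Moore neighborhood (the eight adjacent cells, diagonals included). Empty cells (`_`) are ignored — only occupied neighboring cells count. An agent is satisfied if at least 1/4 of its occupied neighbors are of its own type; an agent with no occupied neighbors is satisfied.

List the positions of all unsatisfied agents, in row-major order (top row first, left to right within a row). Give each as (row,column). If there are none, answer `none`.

Row 1: (1,2)1 2/2 ok · (1,3)1 2/3 ok · (1,4)2 1/3 ok · (1,5)2 1/2 ok
Row 2: (2,2)1 4/5 ok · (2,5)1 1/4 ok
Row 3: (3,1)1 2/3 ok · (3,2)2 1/5 unhappy · (3,3)1 2/5 ok · (3,4)2 1/5 unhappy · (3,5)1 2/3 ok
Row 4: (4,2)1 2/4 ok · (4,3)2 2/4 ok · (4,5)1 1/2 ok

(3,2), (3,4)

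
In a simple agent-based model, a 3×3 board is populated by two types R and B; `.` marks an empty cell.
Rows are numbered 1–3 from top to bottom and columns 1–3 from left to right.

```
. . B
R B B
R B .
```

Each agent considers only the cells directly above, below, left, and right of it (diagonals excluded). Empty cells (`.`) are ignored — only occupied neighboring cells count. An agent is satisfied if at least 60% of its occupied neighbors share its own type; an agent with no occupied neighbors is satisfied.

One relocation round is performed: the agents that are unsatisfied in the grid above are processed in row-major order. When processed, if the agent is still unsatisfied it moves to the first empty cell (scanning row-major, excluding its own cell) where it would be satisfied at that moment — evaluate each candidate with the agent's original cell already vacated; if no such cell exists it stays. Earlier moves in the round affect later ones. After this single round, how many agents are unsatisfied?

1

Initially unsatisfied (in order): (2,1), (3,1), (3,2).
  (2,1) → (1,1).
  (3,1): no empty cell satisfies it; stays.
  (3,2) → (1,2).
Resulting grid:
R B B
. B B
R . .
Unsatisfied now: (1,1).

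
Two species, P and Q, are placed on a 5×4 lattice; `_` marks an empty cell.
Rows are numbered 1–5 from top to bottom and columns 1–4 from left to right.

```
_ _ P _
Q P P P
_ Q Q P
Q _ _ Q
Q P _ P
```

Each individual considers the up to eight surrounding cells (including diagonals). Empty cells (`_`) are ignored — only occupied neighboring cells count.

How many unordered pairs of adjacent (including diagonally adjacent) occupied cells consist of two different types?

11

Scan each occupied cell's neighbors to the right and below (and the two forward diagonals) so each pair is counted once.
Row 1: P(1,3)–P(2,3)= P(1,3)–P(2,4)= P(1,3)–P(2,2)=  → 0/3 unlike.
Row 2: Q(2,1)–P(2,2)≠ Q(2,1)–Q(3,2)= P(2,2)–P(2,3)= P(2,2)–Q(3,2)≠ P(2,2)–Q(3,3)≠ P(2,3)–P(2,4)= P(2,3)–Q(3,3)≠ P(2,3)–P(3,4)= P(2,3)–Q(3,2)≠ P(2,4)–P(3,4)= P(2,4)–Q(3,3)≠  → 6/11 unlike.
Row 3: Q(3,2)–Q(3,3)= Q(3,2)–Q(4,1)= Q(3,3)–P(3,4)≠ Q(3,3)–Q(4,4)= P(3,4)–Q(4,4)≠  → 2/5 unlike.
Row 4: Q(4,1)–Q(5,1)= Q(4,1)–P(5,2)≠ Q(4,4)–P(5,4)≠  → 2/3 unlike.
Row 5: Q(5,1)–P(5,2)≠  → 1/1 unlike.
Total adjacent occupied pairs: 23; unlike-type pairs: 11.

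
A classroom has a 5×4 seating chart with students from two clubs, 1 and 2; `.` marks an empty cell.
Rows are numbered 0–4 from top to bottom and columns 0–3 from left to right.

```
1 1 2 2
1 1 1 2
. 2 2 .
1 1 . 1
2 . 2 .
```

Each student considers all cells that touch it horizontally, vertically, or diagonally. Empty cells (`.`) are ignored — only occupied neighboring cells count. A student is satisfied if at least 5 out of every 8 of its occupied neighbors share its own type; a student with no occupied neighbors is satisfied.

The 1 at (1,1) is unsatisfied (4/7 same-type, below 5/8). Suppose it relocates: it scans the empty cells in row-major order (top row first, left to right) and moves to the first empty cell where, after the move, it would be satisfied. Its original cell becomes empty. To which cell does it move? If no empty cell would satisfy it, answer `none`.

(2,0)

Vacating (1,1). Empty cells in order:
  (2,0): 3/4 same-type → satisfied — stop here.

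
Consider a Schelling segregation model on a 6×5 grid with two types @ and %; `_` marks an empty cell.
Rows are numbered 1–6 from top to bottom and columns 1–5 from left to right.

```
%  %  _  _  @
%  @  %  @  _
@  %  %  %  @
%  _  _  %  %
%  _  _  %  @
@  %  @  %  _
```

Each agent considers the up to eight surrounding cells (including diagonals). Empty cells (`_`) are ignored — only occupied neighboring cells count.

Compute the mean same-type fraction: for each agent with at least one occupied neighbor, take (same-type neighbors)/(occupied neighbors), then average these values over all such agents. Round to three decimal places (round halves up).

0.481

(1,1)% 2/3
(1,2)% 3/4
(1,5)@ 1/1
(2,1)% 3/5
(2,2)@ 1/7
(2,3)% 4/6
(2,4)@ 2/5
(3,1)@ 1/4
(3,2)% 4/6
(3,3)% 4/6
(3,4)% 4/6
(3,5)@ 1/4
(4,1)% 2/3
(4,4)% 4/6
(4,5)% 3/5
(5,1)% 2/3
(5,4)% 3/5
(5,5)@ 0/4
(6,1)@ 0/2
(6,2)% 1/3
(6,3)@ 0/3
(6,4)% 1/3
Sum over 22 agents: 2/3 + 3/4 + 1/1 + 3/5 + 1/7 + 4/6 + 2/5 + 1/4 + 4/6 + 4/6 + 4/6 + 1/4 + 2/3 + 4/6 + 3/5 + 2/3 + 3/5 + 0/4 + 0/2 + 1/3 + 0/3 + 1/3 = 1483/140; mean = 1483/140 ÷ 22 = 1483/3080 = 0.481493… → 0.481.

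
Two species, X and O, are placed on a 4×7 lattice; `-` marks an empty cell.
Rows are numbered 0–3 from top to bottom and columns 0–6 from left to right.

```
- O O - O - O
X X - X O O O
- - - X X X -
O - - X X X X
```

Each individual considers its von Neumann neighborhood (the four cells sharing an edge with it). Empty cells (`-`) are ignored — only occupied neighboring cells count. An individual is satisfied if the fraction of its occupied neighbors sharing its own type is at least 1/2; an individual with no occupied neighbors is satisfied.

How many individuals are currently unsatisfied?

Row 0: (0,1)O 1/2 ✓ · (0,2)O 1/1 ✓ · (0,4)O 1/1 ✓ · (0,6)O 1/1 ✓
Row 1: (1,0)X 1/1 ✓ · (1,1)X 1/2 ✓ · (1,3)X 1/2 ✓ · (1,4)O 2/4 ✓ · (1,5)O 2/3 ✓ · (1,6)O 2/2 ✓
Row 2: (2,3)X 3/3 ✓ · (2,4)X 3/4 ✓ · (2,5)X 2/3 ✓
Row 3: (3,0)O 0/0 ✓ · (3,3)X 2/2 ✓ · (3,4)X 3/3 ✓ · (3,5)X 3/3 ✓ · (3,6)X 1/1 ✓
Every one meets the threshold.

0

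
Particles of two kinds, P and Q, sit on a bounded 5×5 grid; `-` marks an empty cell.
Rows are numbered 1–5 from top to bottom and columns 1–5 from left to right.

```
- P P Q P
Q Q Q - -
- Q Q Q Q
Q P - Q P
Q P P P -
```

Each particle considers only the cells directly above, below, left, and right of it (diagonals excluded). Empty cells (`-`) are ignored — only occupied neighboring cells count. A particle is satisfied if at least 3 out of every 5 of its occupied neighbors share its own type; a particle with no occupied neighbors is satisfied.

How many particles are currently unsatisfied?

Row 1: (1,2)P 1/2 unhappy · (1,3)P 1/3 unhappy · (1,4)Q 0/2 unhappy · (1,5)P 0/1 unhappy
Row 2: (2,1)Q 1/1 ok · (2,2)Q 3/4 ok · (2,3)Q 2/3 ok
Row 3: (3,2)Q 2/3 ok · (3,3)Q 3/3 ok · (3,4)Q 3/3 ok · (3,5)Q 1/2 unhappy
Row 4: (4,1)Q 1/2 unhappy · (4,2)P 1/3 unhappy · (4,4)Q 1/3 unhappy · (4,5)P 0/2 unhappy
Row 5: (5,1)Q 1/2 unhappy · (5,2)P 2/3 ok · (5,3)P 2/2 ok · (5,4)P 1/2 unhappy
Unsatisfied: (1,2), (1,3), (1,4), (1,5), (3,5), (4,1), (4,2), (4,4), (4,5), (5,1), (5,4) — 11 in total.

11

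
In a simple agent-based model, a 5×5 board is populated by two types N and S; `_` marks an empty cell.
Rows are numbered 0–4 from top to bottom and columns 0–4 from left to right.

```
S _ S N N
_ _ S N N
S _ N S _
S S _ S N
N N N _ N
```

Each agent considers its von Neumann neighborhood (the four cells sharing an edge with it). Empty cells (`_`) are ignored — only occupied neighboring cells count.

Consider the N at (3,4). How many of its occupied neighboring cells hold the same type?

1

Occupied neighbors of (3,4): (4,4)=N, (3,3)=S.
Same type (N): 1 of 2.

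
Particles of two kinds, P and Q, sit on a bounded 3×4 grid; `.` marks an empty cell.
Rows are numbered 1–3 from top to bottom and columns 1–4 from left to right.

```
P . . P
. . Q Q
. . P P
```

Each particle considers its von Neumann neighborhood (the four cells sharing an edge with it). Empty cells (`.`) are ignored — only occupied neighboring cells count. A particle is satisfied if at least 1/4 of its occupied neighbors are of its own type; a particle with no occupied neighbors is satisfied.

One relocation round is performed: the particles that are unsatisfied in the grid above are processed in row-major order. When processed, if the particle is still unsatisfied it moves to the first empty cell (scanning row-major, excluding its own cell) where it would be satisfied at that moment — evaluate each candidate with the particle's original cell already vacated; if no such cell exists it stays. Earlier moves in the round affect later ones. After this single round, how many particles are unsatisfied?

Initially unsatisfied (in order): (1,4).
  (1,4) → (1,2).
Resulting grid:
P P . .
. . Q Q
. . P P
All satisfied now.

0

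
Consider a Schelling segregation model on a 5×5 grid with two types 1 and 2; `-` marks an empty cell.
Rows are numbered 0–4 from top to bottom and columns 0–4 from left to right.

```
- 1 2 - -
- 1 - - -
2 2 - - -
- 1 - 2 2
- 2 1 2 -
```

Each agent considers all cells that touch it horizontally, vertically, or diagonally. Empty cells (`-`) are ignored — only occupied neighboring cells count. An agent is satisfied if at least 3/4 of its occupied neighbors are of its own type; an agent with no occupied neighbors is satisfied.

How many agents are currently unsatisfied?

10

(0,1)1 1/2 ✗
(0,2)2 0/2 ✗
(1,1)1 1/4 ✗
(2,0)2 1/3 ✗
(2,1)2 1/3 ✗
(3,1)1 1/4 ✗
(3,3)2 2/3 ✗
(3,4)2 2/2 ✓
(4,1)2 0/2 ✗
(4,2)1 1/4 ✗
(4,3)2 2/3 ✗
Unsatisfied: (0,1), (0,2), (1,1), (2,0), (2,1), (3,1), (3,3), (4,1), (4,2), (4,3) — 10 in total.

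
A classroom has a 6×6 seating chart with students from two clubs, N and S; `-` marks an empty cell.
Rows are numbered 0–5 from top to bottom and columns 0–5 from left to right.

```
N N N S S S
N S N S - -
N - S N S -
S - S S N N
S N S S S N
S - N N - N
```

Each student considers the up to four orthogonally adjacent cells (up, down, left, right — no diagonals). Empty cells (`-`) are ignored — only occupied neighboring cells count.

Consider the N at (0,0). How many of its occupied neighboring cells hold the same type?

2

Occupied neighbors of (0,0): (1,0)=N, (0,1)=N.
Same type (N): 2 of 2.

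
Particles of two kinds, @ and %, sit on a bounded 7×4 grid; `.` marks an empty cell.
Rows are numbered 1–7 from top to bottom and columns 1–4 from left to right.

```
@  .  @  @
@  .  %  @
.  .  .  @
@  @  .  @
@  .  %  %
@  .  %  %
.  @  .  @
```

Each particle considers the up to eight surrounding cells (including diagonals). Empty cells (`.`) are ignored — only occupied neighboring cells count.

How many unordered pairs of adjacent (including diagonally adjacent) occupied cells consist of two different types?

Scan each occupied cell's neighbors to the right and below (and the two forward diagonals) so each pair is counted once.
Row 1: @(1,1)–@(2,1)= @(1,3)–@(1,4)= @(1,3)–%(2,3)≠ @(1,3)–@(2,4)= @(1,4)–@(2,4)= @(1,4)–%(2,3)≠  → 2/6 unlike.
Row 2: %(2,3)–@(2,4)≠ %(2,3)–@(3,4)≠ @(2,4)–@(3,4)=  → 2/3 unlike.
Row 3: @(3,4)–@(4,4)=  → 0/1 unlike.
Row 4: @(4,1)–@(4,2)= @(4,1)–@(5,1)= @(4,2)–%(5,3)≠ @(4,2)–@(5,1)= @(4,4)–%(5,4)≠ @(4,4)–%(5,3)≠  → 3/6 unlike.
Row 5: @(5,1)–@(6,1)= %(5,3)–%(5,4)= %(5,3)–%(6,3)= %(5,3)–%(6,4)= %(5,4)–%(6,4)= %(5,4)–%(6,3)=  → 0/6 unlike.
Row 6: @(6,1)–@(7,2)= %(6,3)–%(6,4)= %(6,3)–@(7,4)≠ %(6,3)–@(7,2)≠ %(6,4)–@(7,4)≠  → 3/5 unlike.
Total adjacent occupied pairs: 27; unlike-type pairs: 10.

10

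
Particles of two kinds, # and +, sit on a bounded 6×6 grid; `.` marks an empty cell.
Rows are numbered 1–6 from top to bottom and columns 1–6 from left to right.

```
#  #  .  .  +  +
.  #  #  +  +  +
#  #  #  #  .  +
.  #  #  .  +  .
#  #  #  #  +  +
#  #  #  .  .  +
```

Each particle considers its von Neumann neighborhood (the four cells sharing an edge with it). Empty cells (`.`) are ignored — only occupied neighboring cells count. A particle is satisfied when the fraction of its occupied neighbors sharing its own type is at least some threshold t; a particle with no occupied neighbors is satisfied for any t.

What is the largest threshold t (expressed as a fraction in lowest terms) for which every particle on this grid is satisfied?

1/3

(1,1)# 1/1
(1,2)# 2/2
(1,5)+ 2/2
(1,6)+ 2/2
(2,2)# 3/3
(2,3)# 2/3
(2,4)+ 1/3
(2,5)+ 3/3
(2,6)+ 3/3
(3,1)# 1/1
(3,2)# 4/4
(3,3)# 4/4
(3,4)# 1/2
(3,6)+ 1/1
(4,2)# 3/3
(4,3)# 3/3
(4,5)+ 1/1
(5,1)# 2/2
(5,2)# 4/4
(5,3)# 4/4
(5,4)# 1/2
(5,5)+ 2/3
(5,6)+ 2/2
(6,1)# 2/2
(6,2)# 3/3
(6,3)# 2/2
(6,6)+ 1/1
The smallest same-type fraction is 1/3 at (2,4), which reduces to 1/3. Any threshold above that leaves this particle unsatisfied.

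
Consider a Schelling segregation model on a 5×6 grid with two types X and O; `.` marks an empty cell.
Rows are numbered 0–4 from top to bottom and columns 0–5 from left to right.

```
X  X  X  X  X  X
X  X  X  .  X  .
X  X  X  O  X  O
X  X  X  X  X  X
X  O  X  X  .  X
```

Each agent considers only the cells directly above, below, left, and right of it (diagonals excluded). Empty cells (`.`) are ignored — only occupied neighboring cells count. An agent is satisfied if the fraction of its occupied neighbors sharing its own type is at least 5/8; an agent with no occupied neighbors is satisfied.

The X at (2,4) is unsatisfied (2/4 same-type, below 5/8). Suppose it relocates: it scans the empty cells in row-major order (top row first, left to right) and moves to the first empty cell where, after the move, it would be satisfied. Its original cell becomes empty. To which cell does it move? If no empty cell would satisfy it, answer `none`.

(1,3)

Vacating (2,4). Empty cells in order:
  (1,3): 3/4 same-type → satisfied — stop here.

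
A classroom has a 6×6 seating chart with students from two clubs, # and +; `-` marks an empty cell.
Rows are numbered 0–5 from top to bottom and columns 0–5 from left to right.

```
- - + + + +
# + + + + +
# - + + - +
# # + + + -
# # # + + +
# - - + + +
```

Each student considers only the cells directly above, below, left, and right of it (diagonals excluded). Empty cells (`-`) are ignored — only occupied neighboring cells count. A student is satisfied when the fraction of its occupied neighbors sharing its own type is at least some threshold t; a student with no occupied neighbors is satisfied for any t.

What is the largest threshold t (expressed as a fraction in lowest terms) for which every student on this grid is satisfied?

Row 0: (0,2)+ 2/2 · (0,3)+ 3/3 · (0,4)+ 3/3 · (0,5)+ 2/2
Row 1: (1,0)# 1/2 · (1,1)+ 1/2 · (1,2)+ 4/4 · (1,3)+ 4/4 · (1,4)+ 3/3 · (1,5)+ 3/3
Row 2: (2,0)# 2/2 · (2,2)+ 3/3 · (2,3)+ 3/3 · (2,5)+ 1/1
Row 3: (3,0)# 3/3 · (3,1)# 2/3 · (3,2)+ 2/4 · (3,3)+ 4/4 · (3,4)+ 2/2
Row 4: (4,0)# 3/3 · (4,1)# 3/3 · (4,2)# 1/3 · (4,3)+ 3/4 · (4,4)+ 4/4 · (4,5)+ 2/2
Row 5: (5,0)# 1/1 · (5,3)+ 2/2 · (5,4)+ 3/3 · (5,5)+ 2/2
The smallest same-type fraction is 1/3 at (4,2), which reduces to 1/3. Any threshold above that leaves this student unsatisfied.

1/3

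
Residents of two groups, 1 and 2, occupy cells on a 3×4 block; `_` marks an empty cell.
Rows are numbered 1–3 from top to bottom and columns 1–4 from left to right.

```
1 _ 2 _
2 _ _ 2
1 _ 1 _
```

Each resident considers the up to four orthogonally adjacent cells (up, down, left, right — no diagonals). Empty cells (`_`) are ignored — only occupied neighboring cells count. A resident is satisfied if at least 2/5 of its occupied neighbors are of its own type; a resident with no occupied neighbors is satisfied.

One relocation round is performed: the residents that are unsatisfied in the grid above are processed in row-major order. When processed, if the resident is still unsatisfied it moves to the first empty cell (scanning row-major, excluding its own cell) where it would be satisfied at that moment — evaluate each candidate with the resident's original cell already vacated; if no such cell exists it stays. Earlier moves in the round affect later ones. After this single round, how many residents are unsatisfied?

Initially unsatisfied (in order): (1,1), (2,1), (3,1).
  (1,1) → (3,2).
  (2,1) → (1,1).
  (3,1): now satisfied by earlier moves; stays.
Resulting grid:
2 _ 2 _
_ _ _ 2
1 1 1 _
All satisfied now.

0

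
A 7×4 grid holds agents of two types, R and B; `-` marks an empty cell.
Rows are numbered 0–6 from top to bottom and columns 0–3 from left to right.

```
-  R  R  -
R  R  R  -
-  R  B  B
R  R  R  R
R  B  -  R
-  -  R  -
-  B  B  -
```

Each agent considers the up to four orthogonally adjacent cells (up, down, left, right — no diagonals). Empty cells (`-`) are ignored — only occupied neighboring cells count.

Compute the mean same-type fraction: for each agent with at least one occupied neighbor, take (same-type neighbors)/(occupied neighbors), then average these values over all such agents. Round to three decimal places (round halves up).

0.676

(0,1)R 2/2
(0,2)R 2/2
(1,0)R 1/1
(1,1)R 4/4
(1,2)R 2/3
(2,1)R 2/3
(2,2)B 1/4
(2,3)B 1/2
(3,0)R 2/2
(3,1)R 3/4
(3,2)R 2/3
(3,3)R 2/3
(4,0)R 1/2
(4,1)B 0/2
(4,3)R 1/1
(5,2)R 0/1
(6,1)B 1/1
(6,2)B 1/2
Sum over 18 agents: 2/2 + 2/2 + 1/1 + 4/4 + 2/3 + 2/3 + 1/4 + 1/2 + 2/2 + 3/4 + 2/3 + 2/3 + 1/2 + 0/2 + 1/1 + 0/1 + 1/1 + 1/2 = 73/6; mean = 73/6 ÷ 18 = 73/108 = 0.675925… → 0.676.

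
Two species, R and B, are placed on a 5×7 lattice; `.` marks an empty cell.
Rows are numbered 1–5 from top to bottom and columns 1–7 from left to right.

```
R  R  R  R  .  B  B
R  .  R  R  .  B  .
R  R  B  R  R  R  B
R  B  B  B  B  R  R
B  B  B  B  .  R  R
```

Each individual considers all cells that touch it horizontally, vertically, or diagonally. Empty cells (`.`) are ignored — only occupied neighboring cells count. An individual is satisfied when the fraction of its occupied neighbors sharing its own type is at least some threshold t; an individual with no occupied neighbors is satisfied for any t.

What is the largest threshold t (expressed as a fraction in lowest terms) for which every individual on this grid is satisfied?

1/4

(1,1)R 2/2
(1,2)R 4/4
(1,3)R 4/4
(1,4)R 3/3
(1,6)B 2/2
(1,7)B 2/2
(2,1)R 4/4
(2,3)R 6/7
(2,4)R 5/6
(2,6)B 3/5
(3,1)R 3/4
(3,2)R 4/7
(3,3)B 3/7
(3,4)R 3/7
(3,5)R 4/7
(3,6)R 3/6
(3,7)B 1/4
(4,1)R 2/5
(4,2)B 5/8
(4,3)B 6/8
(4,4)B 5/7
(4,5)B 2/7
(4,6)R 5/7
(4,7)R 4/5
(5,1)B 2/3
(5,2)B 4/5
(5,3)B 5/5
(5,4)B 4/4
(5,6)R 3/4
(5,7)R 3/3
The smallest same-type fraction is 1/4 at (3,7), which reduces to 1/4. Any threshold above that leaves this individual unsatisfied.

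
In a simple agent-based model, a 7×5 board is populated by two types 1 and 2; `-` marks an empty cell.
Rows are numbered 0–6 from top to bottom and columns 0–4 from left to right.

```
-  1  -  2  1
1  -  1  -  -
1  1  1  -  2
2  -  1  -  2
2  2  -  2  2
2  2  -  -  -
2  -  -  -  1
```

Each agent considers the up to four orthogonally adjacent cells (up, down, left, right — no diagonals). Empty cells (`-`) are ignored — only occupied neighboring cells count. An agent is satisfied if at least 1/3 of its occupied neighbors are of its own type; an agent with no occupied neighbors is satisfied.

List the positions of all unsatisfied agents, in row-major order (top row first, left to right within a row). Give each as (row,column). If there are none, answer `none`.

(0,3), (0,4)

Row 0: (0,1)1 0/0 ✓ · (0,3)2 0/1 ✗ · (0,4)1 0/1 ✗
Row 1: (1,0)1 1/1 ✓ · (1,2)1 1/1 ✓
Row 2: (2,0)1 2/3 ✓ · (2,1)1 2/2 ✓ · (2,2)1 3/3 ✓ · (2,4)2 1/1 ✓
Row 3: (3,0)2 1/2 ✓ · (3,2)1 1/1 ✓ · (3,4)2 2/2 ✓
Row 4: (4,0)2 3/3 ✓ · (4,1)2 2/2 ✓ · (4,3)2 1/1 ✓ · (4,4)2 2/2 ✓
Row 5: (5,0)2 3/3 ✓ · (5,1)2 2/2 ✓
Row 6: (6,0)2 1/1 ✓ · (6,4)1 0/0 ✓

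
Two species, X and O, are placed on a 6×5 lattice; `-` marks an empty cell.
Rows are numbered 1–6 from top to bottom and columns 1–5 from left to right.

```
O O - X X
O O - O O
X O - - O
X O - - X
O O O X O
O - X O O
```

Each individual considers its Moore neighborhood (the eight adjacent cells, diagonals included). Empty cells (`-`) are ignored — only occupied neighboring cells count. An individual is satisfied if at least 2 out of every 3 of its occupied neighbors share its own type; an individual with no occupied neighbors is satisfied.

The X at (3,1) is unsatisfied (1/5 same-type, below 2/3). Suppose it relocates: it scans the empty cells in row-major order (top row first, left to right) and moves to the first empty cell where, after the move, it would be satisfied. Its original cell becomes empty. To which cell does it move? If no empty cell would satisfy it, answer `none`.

Vacating (3,1). Empty cells in order:
  (1,3): 1/4 same-type → still unsatisfied.
  (2,3): 1/5 same-type → still unsatisfied.
  (3,3): 0/4 same-type → still unsatisfied.
  (3,4): 1/4 same-type → still unsatisfied.
  (4,3): 1/5 same-type → still unsatisfied.
  (4,4): 2/5 same-type → still unsatisfied.
  (6,2): 1/5 same-type → still unsatisfied.

none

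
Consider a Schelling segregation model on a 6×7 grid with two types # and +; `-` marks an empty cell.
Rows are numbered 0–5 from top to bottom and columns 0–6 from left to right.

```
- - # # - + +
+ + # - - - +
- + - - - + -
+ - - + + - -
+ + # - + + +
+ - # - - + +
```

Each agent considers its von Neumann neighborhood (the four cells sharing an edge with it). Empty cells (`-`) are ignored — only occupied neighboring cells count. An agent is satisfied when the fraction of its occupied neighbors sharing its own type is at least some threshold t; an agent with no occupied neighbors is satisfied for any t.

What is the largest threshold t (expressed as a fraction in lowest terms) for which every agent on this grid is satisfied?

Row 0: (0,2)# 2/2 · (0,3)# 1/1 · (0,5)+ 1/1 · (0,6)+ 2/2
Row 1: (1,0)+ 1/1 · (1,1)+ 2/3 · (1,2)# 1/2 · (1,6)+ 1/1
Row 2: (2,1)+ 1/1 · (2,5)+ — no occupied neighbors
Row 3: (3,0)+ 1/1 · (3,3)+ 1/1 · (3,4)+ 2/2
Row 4: (4,0)+ 3/3 · (4,1)+ 1/2 · (4,2)# 1/2 · (4,4)+ 2/2 · (4,5)+ 3/3 · (4,6)+ 2/2
Row 5: (5,0)+ 1/1 · (5,2)# 1/1 · (5,5)+ 2/2 · (5,6)+ 2/2
The smallest same-type fraction is 1/2 at (1,2), which reduces to 1/2. Any threshold above that leaves this agent unsatisfied.

1/2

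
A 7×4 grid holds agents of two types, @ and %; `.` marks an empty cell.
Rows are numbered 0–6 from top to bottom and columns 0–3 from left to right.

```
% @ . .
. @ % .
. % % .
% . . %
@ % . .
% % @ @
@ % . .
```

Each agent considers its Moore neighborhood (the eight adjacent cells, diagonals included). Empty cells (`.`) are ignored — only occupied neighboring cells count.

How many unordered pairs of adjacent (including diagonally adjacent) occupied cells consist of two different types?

Scan each occupied cell's neighbors to the right and below (and the two forward diagonals) so each pair is counted once.
Row 0: %(0,0)–@(0,1)≠ %(0,0)–@(1,1)≠ @(0,1)–@(1,1)= @(0,1)–%(1,2)≠  → 3/4 unlike.
Row 1: @(1,1)–%(1,2)≠ @(1,1)–%(2,1)≠ @(1,1)–%(2,2)≠ %(1,2)–%(2,2)= %(1,2)–%(2,1)=  → 3/5 unlike.
Row 2: %(2,1)–%(2,2)= %(2,1)–%(3,0)= %(2,2)–%(3,3)=  → 0/3 unlike.
Row 3: %(3,0)–@(4,0)≠ %(3,0)–%(4,1)=  → 1/2 unlike.
Row 4: @(4,0)–%(4,1)≠ @(4,0)–%(5,0)≠ @(4,0)–%(5,1)≠ %(4,1)–%(5,1)= %(4,1)–@(5,2)≠ %(4,1)–%(5,0)=  → 4/6 unlike.
Row 5: %(5,0)–%(5,1)= %(5,0)–@(6,0)≠ %(5,0)–%(6,1)= %(5,1)–@(5,2)≠ %(5,1)–%(6,1)= %(5,1)–@(6,0)≠ @(5,2)–@(5,3)= @(5,2)–%(6,1)≠  → 4/8 unlike.
Row 6: @(6,0)–%(6,1)≠  → 1/1 unlike.
Total adjacent occupied pairs: 29; unlike-type pairs: 16.

16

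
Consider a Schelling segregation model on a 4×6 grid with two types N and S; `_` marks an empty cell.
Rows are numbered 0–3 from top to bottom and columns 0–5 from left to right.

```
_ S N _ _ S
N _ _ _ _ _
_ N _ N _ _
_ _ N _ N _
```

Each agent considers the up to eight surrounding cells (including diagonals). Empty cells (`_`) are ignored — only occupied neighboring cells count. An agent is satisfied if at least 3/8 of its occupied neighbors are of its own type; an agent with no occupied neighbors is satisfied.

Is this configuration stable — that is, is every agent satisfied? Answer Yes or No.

No

(0,1)S 0/2 not
(0,2)N 0/1 not
(0,5)S 0/0 satisfied
(1,0)N 1/2 satisfied
(2,1)N 2/2 satisfied
(2,3)N 2/2 satisfied
(3,2)N 2/2 satisfied
(3,4)N 1/1 satisfied
For instance (0,1) has only 0/2 same-type neighbors, below 3/8.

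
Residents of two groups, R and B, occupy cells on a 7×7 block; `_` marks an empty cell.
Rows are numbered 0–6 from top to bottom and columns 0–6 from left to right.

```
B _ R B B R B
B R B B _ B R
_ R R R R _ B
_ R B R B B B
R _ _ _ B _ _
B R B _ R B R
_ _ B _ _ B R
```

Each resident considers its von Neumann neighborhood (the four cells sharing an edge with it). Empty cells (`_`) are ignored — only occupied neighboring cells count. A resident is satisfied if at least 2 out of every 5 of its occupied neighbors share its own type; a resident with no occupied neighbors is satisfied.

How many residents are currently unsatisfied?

14

(0,0)B 1/1 ✓
(0,2)R 0/2 ✗
(0,3)B 2/3 ✓
(0,4)B 1/2 ✓
(0,5)R 0/3 ✗
(0,6)B 0/2 ✗
(1,0)B 1/2 ✓
(1,1)R 1/3 ✗
(1,2)B 1/4 ✗
(1,3)B 2/3 ✓
(1,5)B 0/2 ✗
(1,6)R 0/3 ✗
(2,1)R 3/3 ✓
(2,2)R 2/4 ✓
(2,3)R 3/4 ✓
(2,4)R 1/2 ✓
(2,6)B 1/2 ✓
(3,1)R 1/2 ✓
(3,2)B 0/3 ✗
(3,3)R 1/3 ✗
(3,4)B 2/4 ✓
(3,5)B 2/2 ✓
(3,6)B 2/2 ✓
(4,0)R 0/1 ✗
(4,4)B 1/2 ✓
(5,0)B 0/2 ✗
(5,1)R 0/2 ✗
(5,2)B 1/2 ✓
(5,4)R 0/2 ✗
(5,5)B 1/3 ✗
(5,6)R 1/2 ✓
(6,2)B 1/1 ✓
(6,5)B 1/2 ✓
(6,6)R 1/2 ✓
Unsatisfied: (0,2), (0,5), (0,6), (1,1), (1,2), (1,5), (1,6), (3,2), (3,3), (4,0), (5,0), (5,1), (5,4), (5,5) — 14 in total.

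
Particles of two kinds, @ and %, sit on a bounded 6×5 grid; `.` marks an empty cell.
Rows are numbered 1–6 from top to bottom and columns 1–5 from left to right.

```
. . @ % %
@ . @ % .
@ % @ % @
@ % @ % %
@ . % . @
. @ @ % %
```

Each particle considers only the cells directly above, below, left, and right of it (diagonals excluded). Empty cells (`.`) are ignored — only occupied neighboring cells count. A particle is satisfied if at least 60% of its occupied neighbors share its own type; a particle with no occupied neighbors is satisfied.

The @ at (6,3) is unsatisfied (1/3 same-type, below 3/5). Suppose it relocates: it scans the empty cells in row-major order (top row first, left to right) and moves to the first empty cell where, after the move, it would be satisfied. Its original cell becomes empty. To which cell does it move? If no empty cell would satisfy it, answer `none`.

(1,1)

Vacating (6,3). Empty cells in order:
  (1,1): 1/1 same-type → satisfied — stop here.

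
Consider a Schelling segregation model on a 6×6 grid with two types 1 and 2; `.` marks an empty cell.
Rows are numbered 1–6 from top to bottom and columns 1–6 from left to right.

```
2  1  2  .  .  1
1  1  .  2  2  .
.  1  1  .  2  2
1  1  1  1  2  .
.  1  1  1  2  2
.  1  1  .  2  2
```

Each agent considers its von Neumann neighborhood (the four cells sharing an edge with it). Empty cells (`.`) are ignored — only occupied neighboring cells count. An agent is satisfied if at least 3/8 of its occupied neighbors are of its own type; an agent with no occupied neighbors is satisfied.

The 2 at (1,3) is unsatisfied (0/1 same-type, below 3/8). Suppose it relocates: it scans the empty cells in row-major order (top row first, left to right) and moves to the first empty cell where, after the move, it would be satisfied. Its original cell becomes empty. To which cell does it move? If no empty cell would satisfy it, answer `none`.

(1,4)

Vacating (1,3). Empty cells in order:
  (1,4): 1/1 same-type → satisfied — stop here.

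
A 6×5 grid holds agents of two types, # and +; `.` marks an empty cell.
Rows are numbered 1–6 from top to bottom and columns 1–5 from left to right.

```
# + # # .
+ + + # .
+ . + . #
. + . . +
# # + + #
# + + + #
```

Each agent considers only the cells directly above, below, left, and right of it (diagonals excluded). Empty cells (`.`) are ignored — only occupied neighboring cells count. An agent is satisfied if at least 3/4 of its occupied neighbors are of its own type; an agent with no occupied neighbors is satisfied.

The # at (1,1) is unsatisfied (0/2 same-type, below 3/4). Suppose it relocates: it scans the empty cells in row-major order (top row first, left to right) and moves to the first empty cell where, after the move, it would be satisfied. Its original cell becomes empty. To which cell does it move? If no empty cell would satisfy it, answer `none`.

Vacating (1,1). Empty cells in order:
  (1,5): 1/1 same-type → satisfied — stop here.

(1,5)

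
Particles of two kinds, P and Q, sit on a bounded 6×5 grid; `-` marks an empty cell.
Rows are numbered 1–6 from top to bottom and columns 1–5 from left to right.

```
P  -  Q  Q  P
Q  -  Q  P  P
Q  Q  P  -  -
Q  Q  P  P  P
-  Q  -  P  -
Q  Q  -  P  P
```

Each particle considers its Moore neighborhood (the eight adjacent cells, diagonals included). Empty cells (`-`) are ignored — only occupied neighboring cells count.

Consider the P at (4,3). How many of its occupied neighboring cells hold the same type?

3

Occupied neighbors of (4,3): (3,2)=Q, (3,3)=P, (4,2)=Q, (4,4)=P, (5,2)=Q, (5,4)=P.
Same type (P): 3 of 6.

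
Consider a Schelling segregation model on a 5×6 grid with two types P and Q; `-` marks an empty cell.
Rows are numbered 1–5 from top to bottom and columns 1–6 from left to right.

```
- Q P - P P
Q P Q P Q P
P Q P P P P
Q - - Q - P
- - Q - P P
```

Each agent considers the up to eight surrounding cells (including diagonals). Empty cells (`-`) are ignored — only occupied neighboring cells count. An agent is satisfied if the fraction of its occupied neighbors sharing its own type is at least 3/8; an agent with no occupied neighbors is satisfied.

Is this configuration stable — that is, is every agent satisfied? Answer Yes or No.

No

Row 1: (1,2)Q 2/4 ✓ · (1,3)P 2/4 ✓ · (1,5)P 3/4 ✓ · (1,6)P 2/3 ✓
Row 2: (2,1)Q 2/4 ✓ · (2,2)P 3/7 ✓ · (2,3)Q 2/7 ✗ · (2,4)P 5/7 ✓ · (2,5)Q 0/7 ✗ · (2,6)P 4/5 ✓
Row 3: (3,1)P 1/4 ✗ · (3,2)Q 3/6 ✓ · (3,3)P 3/6 ✓ · (3,4)P 3/6 ✓ · (3,5)P 5/7 ✓ · (3,6)P 3/4 ✓
Row 4: (4,1)Q 1/2 ✓ · (4,4)Q 1/5 ✗ · (4,6)P 4/4 ✓
Row 5: (5,3)Q 1/1 ✓ · (5,5)P 2/3 ✓ · (5,6)P 2/2 ✓
For instance (2,3) has only 2/7 same-type neighbors, below 3/8.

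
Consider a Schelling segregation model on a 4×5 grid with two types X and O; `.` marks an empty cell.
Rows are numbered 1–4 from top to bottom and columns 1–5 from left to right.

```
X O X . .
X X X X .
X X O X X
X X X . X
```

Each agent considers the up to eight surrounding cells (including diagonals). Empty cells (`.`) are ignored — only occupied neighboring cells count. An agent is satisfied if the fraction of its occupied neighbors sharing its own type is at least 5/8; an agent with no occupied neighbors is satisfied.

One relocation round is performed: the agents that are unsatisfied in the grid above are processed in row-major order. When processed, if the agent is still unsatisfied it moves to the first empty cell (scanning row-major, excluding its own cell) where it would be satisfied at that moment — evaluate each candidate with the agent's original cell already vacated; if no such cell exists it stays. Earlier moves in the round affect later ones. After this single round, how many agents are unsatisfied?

2

Initially unsatisfied (in order): (1,2), (3,3).
  (1,2): no empty cell satisfies it; stays.
  (3,3): no empty cell satisfies it; stays.
Resulting grid:
X O X . .
X X X X .
X X O X X
X X X . X
Unsatisfied now: (1,2), (3,3).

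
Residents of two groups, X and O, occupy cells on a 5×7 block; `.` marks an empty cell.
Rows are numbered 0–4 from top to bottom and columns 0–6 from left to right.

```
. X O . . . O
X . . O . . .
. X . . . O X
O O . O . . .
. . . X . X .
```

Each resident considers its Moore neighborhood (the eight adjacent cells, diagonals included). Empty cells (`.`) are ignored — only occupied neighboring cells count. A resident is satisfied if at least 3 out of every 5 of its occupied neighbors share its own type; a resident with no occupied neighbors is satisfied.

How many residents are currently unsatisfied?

Row 0: (0,1)X 1/2 not · (0,2)O 1/2 not · (0,6)O 0/0 satisfied
Row 1: (1,0)X 2/2 satisfied · (1,3)O 1/1 satisfied
Row 2: (2,1)X 1/3 not · (2,5)O 0/1 not · (2,6)X 0/1 not
Row 3: (3,0)O 1/2 not · (3,1)O 1/2 not · (3,3)O 0/1 not
Row 4: (4,3)X 0/1 not · (4,5)X 0/0 satisfied
Unsatisfied: (0,1), (0,2), (2,1), (2,5), (2,6), (3,0), (3,1), (3,3), (4,3) — 9 in total.

9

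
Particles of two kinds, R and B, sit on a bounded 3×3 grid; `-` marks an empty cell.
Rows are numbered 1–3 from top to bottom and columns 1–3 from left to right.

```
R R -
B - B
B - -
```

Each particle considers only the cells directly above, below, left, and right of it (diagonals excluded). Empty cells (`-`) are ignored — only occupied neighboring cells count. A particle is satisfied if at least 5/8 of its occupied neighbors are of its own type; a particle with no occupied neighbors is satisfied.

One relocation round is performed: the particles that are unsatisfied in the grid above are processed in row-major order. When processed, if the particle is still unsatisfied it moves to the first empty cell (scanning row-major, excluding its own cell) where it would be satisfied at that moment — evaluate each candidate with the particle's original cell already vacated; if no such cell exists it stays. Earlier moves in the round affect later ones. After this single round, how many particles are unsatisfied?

Initially unsatisfied (in order): (1,1), (2,1).
  (1,1): no empty cell satisfies it; stays.
  (2,1) → (3,2).
Resulting grid:
R R -
- - B
B B -
All satisfied now.

0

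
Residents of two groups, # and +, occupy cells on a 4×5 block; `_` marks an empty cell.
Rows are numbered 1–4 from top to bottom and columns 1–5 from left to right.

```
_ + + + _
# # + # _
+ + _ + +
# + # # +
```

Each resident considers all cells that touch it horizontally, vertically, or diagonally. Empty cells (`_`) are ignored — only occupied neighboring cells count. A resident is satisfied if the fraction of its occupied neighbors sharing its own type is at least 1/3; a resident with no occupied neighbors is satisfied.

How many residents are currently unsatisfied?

6

Row 1: (1,2)+ 2/4 ✓ · (1,3)+ 3/5 ✓ · (1,4)+ 2/3 ✓
Row 2: (2,1)# 1/4 ✗ · (2,2)# 1/6 ✗ · (2,3)+ 5/7 ✓ · (2,4)# 0/5 ✗
Row 3: (3,1)+ 2/5 ✓ · (3,2)+ 3/7 ✓ · (3,4)+ 3/6 ✓ · (3,5)+ 2/4 ✓
Row 4: (4,1)# 0/3 ✗ · (4,2)+ 2/4 ✓ · (4,3)# 1/4 ✗ · (4,4)# 1/4 ✗ · (4,5)+ 2/3 ✓
Unsatisfied: (2,1), (2,2), (2,4), (4,1), (4,3), (4,4) — 6 in total.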